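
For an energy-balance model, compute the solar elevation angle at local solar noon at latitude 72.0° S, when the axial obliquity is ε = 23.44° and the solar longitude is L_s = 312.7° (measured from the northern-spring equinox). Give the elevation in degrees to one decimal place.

35.0°

Solar declination: sin δ = sin ε · sin L_s = sin 23.44° × sin 312.7° = -0.29234, so δ = -16.998°.
At local noon the hour angle is zero, so the zenith angle equals |ϕ − δ| = |-72.0° − (-16.998°)| = 55.002°.
Elevation = 90° − 55.002° = 35.0°.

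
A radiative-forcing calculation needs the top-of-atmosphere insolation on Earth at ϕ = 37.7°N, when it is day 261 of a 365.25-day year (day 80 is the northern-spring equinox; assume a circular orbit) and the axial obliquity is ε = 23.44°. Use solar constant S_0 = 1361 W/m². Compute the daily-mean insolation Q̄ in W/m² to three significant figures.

Solar longitude: L_s = 360° × (261 − 80)/365.25 = 178.398°.
sin δ = sin 23.44° × sin 178.398° = 0.01112, so δ = +0.637°.
cos h₀ = −tan(+37.7°) tan(+0.637°) = -0.0086, h₀ = 1.5794 rad.
Bracket: h₀ sin ϕ sin δ + cos ϕ cos δ sin h₀ = 1.5794×0.61153×0.01112 + 0.79122×0.99994×0.99996 = 0.010740 + 0.791141 = 0.801881.
Q̄ = (S_0/π) × [bracket] = (1361/π) × 0.801881 = 347.4 W/m².

Q̄ ≈ 347 W/m²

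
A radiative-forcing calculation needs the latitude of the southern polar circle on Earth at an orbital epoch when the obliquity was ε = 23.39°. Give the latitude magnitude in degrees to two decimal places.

66.61°

The polar circle is the lowest latitude that experiences at least one full rotation of continuous darkness at the northern-summer solstice; it lies at |ϕ| = 90° − ε = 90° − 23.39° = 66.61°.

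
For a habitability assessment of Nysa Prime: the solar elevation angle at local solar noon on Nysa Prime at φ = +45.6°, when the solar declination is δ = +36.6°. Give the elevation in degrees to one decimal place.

At local noon the hour angle is zero, so the zenith angle equals |φ − δ| = |+45.6° − (+36.600°)| = 9.000°.
Elevation = 90° − 9.000° = 81.0°.

81.0°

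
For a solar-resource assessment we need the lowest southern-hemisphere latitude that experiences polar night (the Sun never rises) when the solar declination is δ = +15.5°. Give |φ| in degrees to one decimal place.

Polar night requires cos H₀ = −tan φ tan δ ≥ 1, i.e. tan φ tan δ ≤ −1.
The boundary is |tan φ| · |tan δ| = 1, so |φ| = 90° − |δ| = 90° − 15.5° = 74.5° in the southern hemisphere.

|φ| = 74.5°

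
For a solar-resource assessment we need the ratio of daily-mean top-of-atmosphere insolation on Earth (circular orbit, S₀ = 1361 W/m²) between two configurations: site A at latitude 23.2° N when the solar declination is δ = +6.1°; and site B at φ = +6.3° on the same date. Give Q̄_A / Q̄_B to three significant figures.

— Configuration A (φ=+23.2°):
cos H₀ = −tan(+23.2°) tan(+6.100°) = -0.0458, H₀ = 1.6166 rad.
Bracket: H₀ sin φ sin δ + cos φ cos δ sin H₀ = 1.6166×0.39394×0.10626 + 0.91914×0.99434×0.99895 = 0.067671 + 0.912978 = 0.980649.
Q̄ = (S₀/π) × [bracket] = (1361/π) × 0.980649 = 424.84 W/m².
— Configuration B (φ=+6.3°):
cos H₀ = −tan(+6.3°) tan(+6.100°) = -0.0118, H₀ = 1.5826 rad.
Bracket: H₀ sin φ sin δ + cos φ cos δ sin H₀ = 1.5826×0.10973×0.10626 + 0.99396×0.99434×0.99993 = 0.018453 + 0.988265 = 1.006718.
Q̄ = (S₀/π) × [bracket] = (1361/π) × 1.006718 = 436.13 W/m².
Ratio Q̄_A / Q̄_B = 424.84 / 436.13 = 0.9741.

Q̄_A / Q̄_B ≈ 0.974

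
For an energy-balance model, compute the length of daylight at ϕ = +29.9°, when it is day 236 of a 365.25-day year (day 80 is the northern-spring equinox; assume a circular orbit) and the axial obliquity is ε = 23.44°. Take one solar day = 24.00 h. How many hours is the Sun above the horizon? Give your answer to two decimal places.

Solar longitude: L_s = 360° × (236 − 80)/365.25 = 153.758°.
sin δ = sin 23.44° × sin 153.758° = 0.17589, so δ = +10.130°.
cos h₀ = −tan ϕ · tan δ = −tan(+29.9°) × tan(+10.130°) = -0.1027, so h₀ = 1.6737 rad = 95.90°.
Daylight = 2h₀/(2π) × 24.00 h = (1.6737/π) × 24.00 = 12.79 h.

12.79 h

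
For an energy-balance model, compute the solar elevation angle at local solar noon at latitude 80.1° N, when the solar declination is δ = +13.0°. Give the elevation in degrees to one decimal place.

22.9°

At local noon the hour angle is zero, so the zenith angle equals |ϕ − δ| = |+80.1° − (+13.000°)| = 67.100°.
Elevation = 90° − 67.100° = 22.9°.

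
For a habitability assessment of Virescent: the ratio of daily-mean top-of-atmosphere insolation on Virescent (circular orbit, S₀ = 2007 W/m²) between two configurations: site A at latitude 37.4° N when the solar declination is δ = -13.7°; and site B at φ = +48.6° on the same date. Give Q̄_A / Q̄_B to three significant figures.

Q̄_A / Q̄_B ≈ 1.44

— Configuration A (φ=+37.4°):
cos H₀ = −tan(+37.4°) tan(-13.700°) = 0.1864, H₀ = 1.3833 rad.
Bracket: H₀ sin φ sin δ + cos φ cos δ sin H₀ = 1.3833×0.60738×-0.23684 + 0.79441×0.97155×0.98248 = -0.198990 + 0.758287 = 0.559297.
Q̄ = (S₀/π) × [bracket] = (2007/π) × 0.559297 = 357.31 W/m².
— Configuration B (φ=+48.6°):
cos H₀ = −tan(+48.6°) tan(-13.700°) = 0.2765, H₀ = 1.2906 rad.
Bracket: H₀ sin φ sin δ + cos φ cos δ sin H₀ = 1.2906×0.75011×-0.23684 + 0.66131×0.97155×0.96101 = -0.229283 + 0.617445 = 0.388162.
Q̄ = (S₀/π) × [bracket] = (2007/π) × 0.388162 = 247.98 W/m².
Ratio Q̄_A / Q̄_B = 357.31 / 247.98 = 1.441.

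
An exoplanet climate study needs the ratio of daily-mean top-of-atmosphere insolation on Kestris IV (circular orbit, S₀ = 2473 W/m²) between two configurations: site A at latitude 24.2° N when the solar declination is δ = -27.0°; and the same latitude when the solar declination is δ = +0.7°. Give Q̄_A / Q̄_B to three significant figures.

Q̄_A / Q̄_B ≈ 0.589

— Configuration A (φ=+24.2°):
cos H₀ = −tan(+24.2°) tan(-27.000°) = 0.2290, H₀ = 1.3398 rad.
Bracket: H₀ sin φ sin δ + cos φ cos δ sin H₀ = 1.3398×0.40992×-0.45399 + 0.91212×0.89101×0.97343 = -0.249336 + 0.791114 = 0.541778.
Q̄ = (S₀/π) × [bracket] = (2473/π) × 0.541778 = 426.48 W/m².
— Configuration B (φ=+24.2°):
cos H₀ = −tan(+24.2°) tan(+0.700°) = -0.0055, H₀ = 1.5763 rad.
Bracket: H₀ sin φ sin δ + cos φ cos δ sin H₀ = 1.5763×0.40992×0.01222 + 0.91212×0.99993×0.99998 = 0.007896 + 0.912038 = 0.919934.
Q̄ = (S₀/π) × [bracket] = (2473/π) × 0.919934 = 724.15 W/m².
Ratio Q̄_A / Q̄_B = 426.48 / 724.15 = 0.5889.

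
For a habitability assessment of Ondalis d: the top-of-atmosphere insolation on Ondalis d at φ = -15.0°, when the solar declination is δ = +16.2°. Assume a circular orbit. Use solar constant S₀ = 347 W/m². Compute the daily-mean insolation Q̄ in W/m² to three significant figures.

cos H₀ = −tan(-15.0°) tan(+16.200°) = 0.0778, H₀ = 1.4929 rad.
Bracket: H₀ sin φ sin δ + cos φ cos δ sin H₀ = 1.4929×-0.25882×0.27899 + 0.96593×0.96029×0.99697 = -0.107800 + 0.924762 = 0.816962.
Q̄ = (S₀/π) × [bracket] = (347/π) × 0.816962 = 90.24 W/m².

Q̄ ≈ 90.2 W/m²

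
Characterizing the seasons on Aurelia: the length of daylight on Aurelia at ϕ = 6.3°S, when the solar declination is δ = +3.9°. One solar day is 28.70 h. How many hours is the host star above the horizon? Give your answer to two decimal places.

14.28 h

cos h₀ = −tan ϕ · tan δ = −tan(-6.3°) × tan(+3.900°) = 0.0075, so h₀ = 1.5633 rad = 89.57°.
Daylight = 2h₀/(2π) × 28.70 h = (1.5633/π) × 28.70 = 14.28 h.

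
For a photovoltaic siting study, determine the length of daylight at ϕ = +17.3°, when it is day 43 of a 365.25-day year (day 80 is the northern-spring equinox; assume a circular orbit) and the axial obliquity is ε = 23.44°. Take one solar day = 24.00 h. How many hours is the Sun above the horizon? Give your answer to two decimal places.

11.42 h

Solar longitude: L_s = 360° × (43 − 80)/365.25 = -36.468°, i.e. -36.468° + 360° = 323.532°.
sin δ = sin 23.44° × sin 323.532° = -0.23644, so δ = -13.676°.
cos h₀ = −tan ϕ · tan δ = −tan(+17.3°) × tan(-13.676°) = 0.0758, so h₀ = 1.4949 rad = 85.65°.
Daylight = 2h₀/(2π) × 24.00 h = (1.4949/π) × 24.00 = 11.42 h.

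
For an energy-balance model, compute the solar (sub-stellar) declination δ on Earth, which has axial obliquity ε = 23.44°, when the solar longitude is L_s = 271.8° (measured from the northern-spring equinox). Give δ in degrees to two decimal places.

δ = -23.43°

sin δ = sin ε · sin L_s = sin 23.44° × sin 271.8° = -0.397592.
δ = arcsin(-0.397592) = -23.43°.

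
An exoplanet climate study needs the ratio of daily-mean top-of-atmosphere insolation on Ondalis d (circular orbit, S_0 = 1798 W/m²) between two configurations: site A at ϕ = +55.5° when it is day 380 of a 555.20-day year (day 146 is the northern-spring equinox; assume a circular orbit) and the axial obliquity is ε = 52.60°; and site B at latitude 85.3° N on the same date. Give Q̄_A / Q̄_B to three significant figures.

— Configuration A (ϕ=+55.5°):
Solar longitude: L_s = 360° × (380 − 146)/555.20 = 151.729°.
sin δ = sin 52.60° × sin 151.729° = 0.37627, so δ = +22.103°.
cos h₀ = −tan(+55.5°) tan(+22.103°) = -0.5909, h₀ = 2.2030 rad.
Bracket: h₀ sin ϕ sin δ + cos ϕ cos δ sin h₀ = 2.2030×0.82413×0.37627 + 0.56641×0.92651×0.80675 = 0.683140 + 0.423370 = 1.106510.
Q̄ = (S_0/π) × [bracket] = (1798/π) × 1.106510 = 633.28 W/m².
— Configuration B (ϕ=+85.3°):
cos h₀ = −tan(+85.3°) tan(+22.103°) = -4.9396 ≤ −1 ⇒ polar day, h₀ = π.
Bracket: h₀ sin ϕ sin δ + cos ϕ cos δ sin h₀ = 3.1416×0.99664×0.37627 + 0.08194×0.92651×0.00000 = 1.178118 + 0.000000 = 1.178118.
Q̄ = (S_0/π) × [bracket] = (1798/π) × 1.178118 = 674.26 W/m².
Ratio Q̄_A / Q̄_B = 633.28 / 674.26 = 0.9392.

Q̄_A / Q̄_B ≈ 0.939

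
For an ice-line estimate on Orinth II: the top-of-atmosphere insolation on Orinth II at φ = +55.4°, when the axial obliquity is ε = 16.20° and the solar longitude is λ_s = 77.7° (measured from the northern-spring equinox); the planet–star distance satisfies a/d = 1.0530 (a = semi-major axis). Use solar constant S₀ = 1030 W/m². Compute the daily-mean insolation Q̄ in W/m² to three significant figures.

Solar declination: sin δ = sin ε · sin λ_s = sin 16.20° × sin 77.7° = 0.27259, so δ = +15.818°.
cos H₀ = −tan(+55.4°) tan(+15.818°) = -0.4107, H₀ = 1.9940 rad.
Bracket: H₀ sin φ sin δ + cos φ cos δ sin H₀ = 1.9940×0.82314×0.27259 + 0.56784×0.96213×0.91178 = 0.447413 + 0.498138 = 0.945551.
Inverse-square distance factor (a/d)² = 1.0530² = 1.108809.
Q̄ = (S₀/π) × 1.108809 × [bracket] = (1030/π) × 1.108809 × 0.945551 = 343.7 W/m².

Q̄ ≈ 344 W/m²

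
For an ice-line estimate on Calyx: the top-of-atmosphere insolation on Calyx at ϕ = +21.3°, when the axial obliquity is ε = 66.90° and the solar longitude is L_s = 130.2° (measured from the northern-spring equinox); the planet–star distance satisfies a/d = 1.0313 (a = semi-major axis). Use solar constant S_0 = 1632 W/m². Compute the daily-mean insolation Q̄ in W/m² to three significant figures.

Q̄ ≈ 615 W/m²

Solar declination: sin δ = sin ε · sin L_s = sin 66.90° × sin 130.2° = 0.70256, so δ = +44.632°.
cos h₀ = −tan(+21.3°) tan(+44.632°) = -0.3849, h₀ = 1.9659 rad.
Bracket: h₀ sin ϕ sin δ + cos ϕ cos δ sin h₀ = 1.9659×0.36325×0.70256 + 0.93169×0.71163×0.92295 = 0.501707 + 0.611933 = 1.113640.
Inverse-square distance factor (a/d)² = 1.0313² = 1.063580.
Q̄ = (S_0/π) × 1.063580 × [bracket] = (1632/π) × 1.063580 × 1.113640 = 615.3 W/m².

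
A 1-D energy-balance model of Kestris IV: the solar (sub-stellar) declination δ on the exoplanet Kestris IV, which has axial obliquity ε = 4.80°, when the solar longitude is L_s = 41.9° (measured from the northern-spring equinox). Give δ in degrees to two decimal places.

sin δ = sin ε · sin L_s = sin 4.80° × sin 41.9° = 0.055883.
δ = arcsin(0.055883) = +3.20°.

δ = +3.20°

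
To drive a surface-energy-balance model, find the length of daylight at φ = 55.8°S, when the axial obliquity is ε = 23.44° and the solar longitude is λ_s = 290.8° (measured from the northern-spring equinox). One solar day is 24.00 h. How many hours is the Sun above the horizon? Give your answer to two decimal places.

16.82 h

Solar declination: sin δ = sin ε · sin λ_s = sin 23.44° × sin 290.8° = -0.37186, so δ = -21.831°.
cos H₀ = −tan φ · tan δ = −tan(-55.8°) × tan(-21.831°) = -0.5895, so H₀ = 2.2012 rad = 126.12°.
Daylight = 2H₀/(2π) × 24.00 h = (2.2012/π) × 24.00 = 16.82 h.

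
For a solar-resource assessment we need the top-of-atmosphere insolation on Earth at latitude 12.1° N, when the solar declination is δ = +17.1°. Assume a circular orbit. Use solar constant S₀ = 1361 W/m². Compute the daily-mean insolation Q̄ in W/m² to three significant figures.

cos H₀ = −tan(+12.1°) tan(+17.100°) = -0.0660, H₀ = 1.6368 rad.
Bracket: H₀ sin φ sin δ + cos φ cos δ sin H₀ = 1.6368×0.20962×0.29404 + 0.97778×0.95579×0.99782 = 0.100887 + 0.932515 = 1.033402.
Q̄ = (S₀/π) × [bracket] = (1361/π) × 1.033402 = 447.7 W/m².

Q̄ ≈ 448 W/m²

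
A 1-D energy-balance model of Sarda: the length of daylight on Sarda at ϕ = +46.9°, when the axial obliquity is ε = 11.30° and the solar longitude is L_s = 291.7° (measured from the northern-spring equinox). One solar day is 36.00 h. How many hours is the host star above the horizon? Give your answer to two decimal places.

15.72 h

Solar declination: sin δ = sin ε · sin L_s = sin 11.30° × sin 291.7° = -0.18206, so δ = -10.490°.
cos h₀ = −tan ϕ · tan δ = −tan(+46.9°) × tan(-10.490°) = 0.1979, so h₀ = 1.3716 rad = 78.59°.
Daylight = 2h₀/(2π) × 36.00 h = (1.3716/π) × 36.00 = 15.72 h.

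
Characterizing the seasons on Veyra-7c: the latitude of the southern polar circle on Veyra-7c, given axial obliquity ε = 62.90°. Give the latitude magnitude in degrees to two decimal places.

The polar circle is the lowest latitude that experiences at least one full rotation of continuous darkness at the northern-summer solstice; it lies at |ϕ| = 90° − ε = 90° − 62.90° = 27.10°.

27.10°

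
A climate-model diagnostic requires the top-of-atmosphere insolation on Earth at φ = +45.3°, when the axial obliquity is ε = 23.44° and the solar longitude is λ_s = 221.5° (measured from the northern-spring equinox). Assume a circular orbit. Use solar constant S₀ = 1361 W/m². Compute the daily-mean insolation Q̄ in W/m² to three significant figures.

Q̄ ≈ 178 W/m²

Solar declination: sin δ = sin ε · sin λ_s = sin 23.44° × sin 221.5° = -0.26358, so δ = -15.283°.
cos H₀ = −tan(+45.3°) tan(-15.283°) = 0.2761, H₀ = 1.2910 rad.
Bracket: H₀ sin φ sin δ + cos φ cos δ sin H₀ = 1.2910×0.71080×-0.26358 + 0.70339×0.96464×0.96112 = -0.241872 + 0.652137 = 0.410265.
Q̄ = (S₀/π) × [bracket] = (1361/π) × 0.410265 = 177.7 W/m².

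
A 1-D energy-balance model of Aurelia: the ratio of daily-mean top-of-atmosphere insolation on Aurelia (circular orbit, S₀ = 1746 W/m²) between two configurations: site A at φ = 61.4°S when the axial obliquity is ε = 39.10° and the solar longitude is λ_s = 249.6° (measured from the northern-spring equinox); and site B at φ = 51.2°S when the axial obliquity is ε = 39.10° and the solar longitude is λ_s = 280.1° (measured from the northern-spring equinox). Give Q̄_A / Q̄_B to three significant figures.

— Configuration A (φ=-61.4°):
Solar declination: sin δ = sin ε · sin λ_s = sin 39.10° × sin 249.6° = -0.59112, so δ = -36.237°.
cos H₀ = −tan(-61.4°) tan(-36.237°) = -1.3442 ≤ −1 ⇒ polar day, H₀ = π.
Bracket: H₀ sin φ sin δ + cos φ cos δ sin H₀ = 3.1416×-0.87798×-0.59112 + 0.47869×0.80658×0.00000 = 1.630464 + 0.000000 = 1.630464.
Q̄ = (S₀/π) × [bracket] = (1746/π) × 1.630464 = 906.16 W/m².
— Configuration B (φ=-51.2°):
Solar declination: sin δ = sin ε · sin λ_s = sin 39.10° × sin 280.1° = -0.62090, so δ = -38.382°.
cos H₀ = −tan(-51.2°) tan(-38.382°) = -0.9851, H₀ = 2.9690 rad.
Bracket: H₀ sin φ sin δ + cos φ cos δ sin H₀ = 2.9690×-0.77934×-0.62090 + 0.62660×0.78389×0.17170 = 1.436676 + 0.084337 = 1.521013.
Q̄ = (S₀/π) × [bracket] = (1746/π) × 1.521013 = 845.33 W/m².
Ratio Q̄_A / Q̄_B = 906.16 / 845.33 = 1.072.

Q̄_A / Q̄_B ≈ 1.07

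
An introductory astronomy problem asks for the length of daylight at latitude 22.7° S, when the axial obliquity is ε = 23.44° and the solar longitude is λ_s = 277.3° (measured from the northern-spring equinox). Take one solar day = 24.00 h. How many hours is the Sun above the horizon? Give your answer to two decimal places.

13.38 h

Solar declination: sin δ = sin ε · sin λ_s = sin 23.44° × sin 277.3° = -0.39456, so δ = -23.239°.
cos H₀ = −tan φ · tan δ = −tan(-22.7°) × tan(-23.239°) = -0.1796, so H₀ = 1.7514 rad = 100.35°.
Daylight = 2H₀/(2π) × 24.00 h = (1.7514/π) × 24.00 = 13.38 h.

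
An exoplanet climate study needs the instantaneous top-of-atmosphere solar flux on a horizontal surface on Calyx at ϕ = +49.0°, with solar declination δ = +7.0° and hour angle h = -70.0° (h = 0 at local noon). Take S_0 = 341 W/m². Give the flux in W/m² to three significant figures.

107 W/m²

cos θ_z = sin ϕ sin δ + cos ϕ cos δ cos h = 0.091976 + 0.222713 = 0.314689.
Flux = S_0 · cos θ_z = 341 × 0.314689 = 107.3 W/m².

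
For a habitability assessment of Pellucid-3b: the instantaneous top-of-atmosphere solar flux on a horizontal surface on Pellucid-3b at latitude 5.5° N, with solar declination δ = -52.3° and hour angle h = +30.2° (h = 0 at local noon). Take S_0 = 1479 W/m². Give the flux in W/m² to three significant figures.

666 W/m²

cos θ_z = sin ϕ sin δ + cos ϕ cos δ cos h = -0.075835 + 0.526094 = 0.450259.
Flux = S_0 · cos θ_z = 1479 × 0.450259 = 665.9 W/m².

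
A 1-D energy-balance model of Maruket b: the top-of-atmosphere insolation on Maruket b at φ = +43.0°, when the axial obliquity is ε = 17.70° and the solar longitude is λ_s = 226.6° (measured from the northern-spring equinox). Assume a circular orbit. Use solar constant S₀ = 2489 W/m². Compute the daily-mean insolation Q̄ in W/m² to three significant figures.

Solar declination: sin δ = sin ε · sin λ_s = sin 17.70° × sin 226.6° = -0.22090, so δ = -12.762°.
cos H₀ = −tan(+43.0°) tan(-12.762°) = 0.2112, H₀ = 1.3580 rad.
Bracket: H₀ sin φ sin δ + cos φ cos δ sin H₀ = 1.3580×0.68200×-0.22090 + 0.73135×0.97530×0.97744 = -0.204588 + 0.697194 = 0.492606.
Q̄ = (S₀/π) × [bracket] = (2489/π) × 0.492606 = 390.3 W/m².

Q̄ ≈ 390 W/m²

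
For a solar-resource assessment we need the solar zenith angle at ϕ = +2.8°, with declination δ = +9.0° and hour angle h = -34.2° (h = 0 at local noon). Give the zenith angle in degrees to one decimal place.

θ_z = 34.6°

cos θ_z = sin ϕ sin δ + cos ϕ cos δ cos h = 0.007642 + 0.815923 = 0.823565.
θ_z = arccos(0.823565) = 34.6°.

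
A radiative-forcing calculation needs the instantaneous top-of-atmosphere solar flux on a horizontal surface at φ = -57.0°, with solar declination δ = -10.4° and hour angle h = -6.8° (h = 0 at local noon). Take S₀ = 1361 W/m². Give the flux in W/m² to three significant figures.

cos θ_z = sin φ sin δ + cos φ cos δ cos h = 0.151396 + 0.531923 = 0.683319.
Flux = S₀ · cos θ_z = 1361 × 0.683319 = 930.0 W/m².

930 W/m²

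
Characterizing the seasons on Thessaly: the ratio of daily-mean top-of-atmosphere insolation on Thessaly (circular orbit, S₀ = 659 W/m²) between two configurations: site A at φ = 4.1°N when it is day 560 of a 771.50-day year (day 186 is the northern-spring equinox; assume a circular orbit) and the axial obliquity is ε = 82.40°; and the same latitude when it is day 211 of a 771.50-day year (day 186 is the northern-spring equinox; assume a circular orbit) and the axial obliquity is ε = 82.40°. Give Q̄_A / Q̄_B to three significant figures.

Q̄_A / Q̄_B ≈ 1.00

— Configuration A (φ=+4.1°):
Solar longitude: λ_s = 360° × (560 − 186)/771.50 = 174.517°.
sin δ = sin 82.40° × sin 174.517° = 0.09471, so δ = +5.435°.
cos H₀ = −tan(+4.1°) tan(+5.435°) = -0.0068, H₀ = 1.5776 rad.
Bracket: H₀ sin φ sin δ + cos φ cos δ sin H₀ = 1.5776×0.07150×0.09471 + 0.99744×0.99551×0.99998 = 0.010683 + 0.992942 = 1.003625.
Q̄ = (S₀/π) × [bracket] = (659/π) × 1.003625 = 210.53 W/m².
— Configuration B (φ=+4.1°):
Solar longitude: λ_s = 360° × (211 − 186)/771.50 = 11.666°.
sin δ = sin 82.40° × sin 11.666° = 0.20042, so δ = +11.562°.
cos H₀ = −tan(+4.1°) tan(+11.562°) = -0.0147, H₀ = 1.5855 rad.
Bracket: H₀ sin φ sin δ + cos φ cos δ sin H₀ = 1.5855×0.07150×0.20042 + 0.99744×0.97971×0.99989 = 0.022720 + 0.977094 = 0.999814.
Q̄ = (S₀/π) × [bracket] = (659/π) × 0.999814 = 209.73 W/m².
Ratio Q̄_A / Q̄_B = 210.53 / 209.73 = 1.004.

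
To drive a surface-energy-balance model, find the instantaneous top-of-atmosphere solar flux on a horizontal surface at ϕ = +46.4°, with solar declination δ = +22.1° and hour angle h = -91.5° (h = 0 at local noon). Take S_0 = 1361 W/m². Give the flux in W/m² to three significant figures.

348 W/m²

cos θ_z = sin ϕ sin δ + cos ϕ cos δ cos h = 0.272451 + -0.016726 = 0.255725.
Flux = S_0 · cos θ_z = 1361 × 0.255725 = 348.0 W/m².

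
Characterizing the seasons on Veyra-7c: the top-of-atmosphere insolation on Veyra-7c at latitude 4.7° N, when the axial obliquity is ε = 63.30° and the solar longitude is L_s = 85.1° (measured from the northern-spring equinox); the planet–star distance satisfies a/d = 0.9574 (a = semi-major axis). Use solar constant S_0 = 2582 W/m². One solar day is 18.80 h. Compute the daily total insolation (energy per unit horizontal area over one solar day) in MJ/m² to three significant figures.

29.3 MJ/m²

Solar declination: sin δ = sin ε · sin L_s = sin 63.30° × sin 85.1° = 0.89011, so δ = +62.887°.
cos h₀ = −tan(+4.7°) tan(+62.887°) = -0.1606, h₀ = 1.7321 rad.
Bracket: h₀ sin ϕ sin δ + cos ϕ cos δ sin h₀ = 1.7321×0.08194×0.89011 + 0.99664×0.45575×0.98702 = 0.126332 + 0.448323 = 0.574655.
Inverse-square distance factor (a/d)² = 0.9574² = 0.916615.
Q̄ = (S_0/π) × 0.916615 × [bracket] = (2582/π) × 0.916615 × 0.574655 = 432.91 W/m².
Daily total = Q̄ × 18.80 h × 3600 s/h = 432.91 × 18.80 × 3600 / 10⁶ = 29.30 MJ/m².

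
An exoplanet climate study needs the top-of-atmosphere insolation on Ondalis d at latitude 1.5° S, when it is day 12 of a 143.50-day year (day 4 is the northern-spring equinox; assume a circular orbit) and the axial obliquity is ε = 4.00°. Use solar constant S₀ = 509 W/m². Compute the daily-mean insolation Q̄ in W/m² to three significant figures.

Solar longitude: λ_s = 360° × (12 − 4)/143.50 = 20.070°.
sin δ = sin 4.00° × sin 20.070° = 0.02394, so δ = +1.372°.
cos H₀ = −tan(-1.5°) tan(+1.372°) = 0.0006, H₀ = 1.5702 rad.
Bracket: H₀ sin φ sin δ + cos φ cos δ sin H₀ = 1.5702×-0.02618×0.02394 + 0.99966×0.99971×1.00000 = -0.000984 + 0.999370 = 0.998386.
Q̄ = (S₀/π) × [bracket] = (509/π) × 0.998386 = 161.8 W/m².

Q̄ ≈ 162 W/m²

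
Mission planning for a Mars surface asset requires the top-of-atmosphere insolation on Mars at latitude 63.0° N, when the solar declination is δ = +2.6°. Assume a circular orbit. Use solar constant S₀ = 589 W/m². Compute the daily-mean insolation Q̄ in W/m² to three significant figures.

Q̄ ≈ 97.3 W/m²

cos H₀ = −tan(+63.0°) tan(+2.600°) = -0.0891, H₀ = 1.6600 rad.
Bracket: H₀ sin φ sin δ + cos φ cos δ sin H₀ = 1.6600×0.89101×0.04536 + 0.45399×0.99897×0.99602 = 0.067091 + 0.451717 = 0.518808.
Q̄ = (S₀/π) × [bracket] = (589/π) × 0.518808 = 97.27 W/m².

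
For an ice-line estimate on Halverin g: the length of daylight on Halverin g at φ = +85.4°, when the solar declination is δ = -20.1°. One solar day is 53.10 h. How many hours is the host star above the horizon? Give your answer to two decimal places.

cos H₀ = −tan φ · tan δ = 4.5483 ≥ 1, so the host star never rises (polar night) and H₀ = 0.
Daylight = 2H₀/(2π) × 53.10 h = (0.0000/π) × 53.10 = 0.00 h.

0.00 h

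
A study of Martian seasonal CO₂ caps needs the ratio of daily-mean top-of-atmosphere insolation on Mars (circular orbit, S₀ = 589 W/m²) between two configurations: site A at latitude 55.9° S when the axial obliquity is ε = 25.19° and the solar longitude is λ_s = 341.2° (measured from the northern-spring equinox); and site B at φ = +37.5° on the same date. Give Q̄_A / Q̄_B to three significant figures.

— Configuration A (φ=-55.9°):
Solar declination: sin δ = sin ε · sin λ_s = sin 25.19° × sin 341.2° = -0.13716, so δ = -7.884°.
cos H₀ = −tan(-55.9°) tan(-7.884°) = -0.2045, H₀ = 1.7768 rad.
Bracket: H₀ sin φ sin δ + cos φ cos δ sin H₀ = 1.7768×-0.82806×-0.13716 + 0.56064×0.99055×0.97886 = 0.201803 + 0.543602 = 0.745405.
Q̄ = (S₀/π) × [bracket] = (589/π) × 0.745405 = 139.75 W/m².
— Configuration B (φ=+37.5°):
cos H₀ = −tan(+37.5°) tan(-7.884°) = 0.1063, H₀ = 1.4643 rad.
Bracket: H₀ sin φ sin δ + cos φ cos δ sin H₀ = 1.4643×0.60876×-0.13716 + 0.79335×0.99055×0.99434 = -0.122265 + 0.781405 = 0.659140.
Q̄ = (S₀/π) × [bracket] = (589/π) × 0.659140 = 123.58 W/m².
Ratio Q̄_A / Q̄_B = 139.75 / 123.58 = 1.131.

Q̄_A / Q̄_B ≈ 1.13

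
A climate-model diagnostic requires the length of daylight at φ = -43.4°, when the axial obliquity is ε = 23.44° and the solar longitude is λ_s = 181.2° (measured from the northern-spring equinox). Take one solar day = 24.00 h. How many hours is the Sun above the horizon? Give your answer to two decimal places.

12.06 h

Solar declination: sin δ = sin ε · sin λ_s = sin 23.44° × sin 181.2° = -0.00833, so δ = -0.477°.
cos H₀ = −tan φ · tan δ = −tan(-43.4°) × tan(-0.477°) = -0.0079, so H₀ = 1.5787 rad = 90.45°.
Daylight = 2H₀/(2π) × 24.00 h = (1.5787/π) × 24.00 = 12.06 h.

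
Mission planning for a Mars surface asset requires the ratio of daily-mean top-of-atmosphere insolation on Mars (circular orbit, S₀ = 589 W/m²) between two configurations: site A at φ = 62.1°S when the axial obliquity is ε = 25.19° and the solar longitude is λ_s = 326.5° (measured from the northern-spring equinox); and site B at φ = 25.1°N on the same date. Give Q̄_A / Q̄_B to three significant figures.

— Configuration A (φ=-62.1°):
Solar declination: sin δ = sin ε · sin λ_s = sin 25.19° × sin 326.5° = -0.23492, so δ = -13.587°.
cos H₀ = −tan(-62.1°) tan(-13.587°) = -0.4565, H₀ = 2.0448 rad.
Bracket: H₀ sin φ sin δ + cos φ cos δ sin H₀ = 2.0448×-0.88377×-0.23492 + 0.46793×0.97202×0.88975 = 0.424532 + 0.404692 = 0.829224.
Q̄ = (S₀/π) × [bracket] = (589/π) × 0.829224 = 155.47 W/m².
— Configuration B (φ=+25.1°):
cos H₀ = −tan(+25.1°) tan(-13.587°) = 0.1132, H₀ = 1.4573 rad.
Bracket: H₀ sin φ sin δ + cos φ cos δ sin H₀ = 1.4573×0.42420×-0.23492 + 0.90557×0.97202×0.99357 = -0.145224 + 0.874572 = 0.729348.
Q̄ = (S₀/π) × [bracket] = (589/π) × 0.729348 = 136.74 W/m².
Ratio Q̄_A / Q̄_B = 155.47 / 136.74 = 1.137.

Q̄_A / Q̄_B ≈ 1.14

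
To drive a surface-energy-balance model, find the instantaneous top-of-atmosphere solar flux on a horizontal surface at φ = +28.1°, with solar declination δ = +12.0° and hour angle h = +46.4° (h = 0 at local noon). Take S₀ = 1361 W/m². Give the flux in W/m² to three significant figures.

943 W/m²

cos θ_z = sin φ sin δ + cos φ cos δ cos h = 0.097929 + 0.595038 = 0.692967.
Flux = S₀ · cos θ_z = 1361 × 0.692967 = 943.1 W/m².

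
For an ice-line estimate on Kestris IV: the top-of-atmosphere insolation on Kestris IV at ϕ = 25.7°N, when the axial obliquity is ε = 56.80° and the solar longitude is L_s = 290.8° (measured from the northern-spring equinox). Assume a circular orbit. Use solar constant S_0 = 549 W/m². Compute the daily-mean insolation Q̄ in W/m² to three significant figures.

Solar declination: sin δ = sin ε · sin L_s = sin 56.80° × sin 290.8° = -0.78223, so δ = -51.465°.
cos h₀ = −tan(+25.7°) tan(-51.465°) = 0.6043, h₀ = 0.9219 rad.
Bracket: h₀ sin ϕ sin δ + cos ϕ cos δ sin h₀ = 0.9219×0.43366×-0.78223 + 0.90108×0.62299×0.79677 = -0.312729 + 0.447278 = 0.134549.
Q̄ = (S_0/π) × [bracket] = (549/π) × 0.134549 = 23.51 W/m².

Q̄ ≈ 23.5 W/m²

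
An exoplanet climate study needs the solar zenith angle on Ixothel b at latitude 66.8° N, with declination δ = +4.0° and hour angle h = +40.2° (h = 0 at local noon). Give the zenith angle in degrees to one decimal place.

θ_z = 68.6°

cos θ_z = sin ϕ sin δ + cos ϕ cos δ cos h = 0.064116 + 0.300158 = 0.364274.
θ_z = arccos(0.364274) = 68.6°.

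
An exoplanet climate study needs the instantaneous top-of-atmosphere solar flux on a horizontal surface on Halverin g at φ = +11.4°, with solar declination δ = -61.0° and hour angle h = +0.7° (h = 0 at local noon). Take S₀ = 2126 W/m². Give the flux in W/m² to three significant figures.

cos θ_z = sin φ sin δ + cos φ cos δ cos h = -0.172875 + 0.475209 = 0.302334.
Flux = S₀ · cos θ_z = 2126 × 0.302334 = 642.8 W/m².

643 W/m²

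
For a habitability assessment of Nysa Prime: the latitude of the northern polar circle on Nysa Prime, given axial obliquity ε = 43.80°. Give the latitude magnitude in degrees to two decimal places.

46.20°

The polar circle is the lowest latitude that experiences at least one full rotation of continuous daylight at the northern-summer solstice; it lies at |φ| = 90° − ε = 90° − 43.80° = 46.20°.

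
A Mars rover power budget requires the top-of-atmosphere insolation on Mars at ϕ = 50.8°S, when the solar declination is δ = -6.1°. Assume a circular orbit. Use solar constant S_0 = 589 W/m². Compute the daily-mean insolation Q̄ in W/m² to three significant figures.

Q̄ ≈ 143 W/m²

cos h₀ = −tan(-50.8°) tan(-6.100°) = -0.1310, h₀ = 1.7022 rad.
Bracket: h₀ sin ϕ sin δ + cos ϕ cos δ sin h₀ = 1.7022×-0.77494×-0.10626 + 0.63203×0.99434×0.99138 = 0.140168 + 0.623035 = 0.763203.
Q̄ = (S_0/π) × [bracket] = (589/π) × 0.763203 = 143.1 W/m².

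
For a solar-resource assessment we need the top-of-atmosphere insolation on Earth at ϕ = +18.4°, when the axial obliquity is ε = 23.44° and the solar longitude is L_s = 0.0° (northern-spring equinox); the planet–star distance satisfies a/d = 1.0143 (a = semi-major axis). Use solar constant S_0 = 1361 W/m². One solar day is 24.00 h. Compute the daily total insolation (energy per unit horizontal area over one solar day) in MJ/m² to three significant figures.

36.5 MJ/m²

Solar declination: sin δ = sin ε · sin L_s = sin 23.44° × sin 0.0° = 0.00000, so δ = +0.000°.
cos h₀ = −tan(+18.4°) tan(+0.000°) = -0.0000, h₀ = 1.5708 rad.
Bracket: h₀ sin ϕ sin δ + cos ϕ cos δ sin h₀ = 1.5708×0.31565×0.00000 + 0.94888×1.00000×1.00000 = 0.000000 + 0.948880 = 0.948880.
Inverse-square distance factor (a/d)² = 1.0143² = 1.028804.
Q̄ = (S_0/π) × 1.028804 × [bracket] = (1361/π) × 1.028804 × 0.948880 = 422.91 W/m².
Daily total = Q̄ × 24.00 h × 3600 s/h = 422.91 × 24.00 × 3600 / 10⁶ = 36.54 MJ/m².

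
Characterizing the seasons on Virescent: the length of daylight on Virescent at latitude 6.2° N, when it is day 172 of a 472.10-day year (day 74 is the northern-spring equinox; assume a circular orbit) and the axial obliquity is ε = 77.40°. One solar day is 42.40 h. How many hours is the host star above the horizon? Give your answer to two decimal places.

Solar longitude: L_s = 360° × (172 − 74)/472.10 = 74.730°.
sin δ = sin 77.40° × sin 74.730° = 0.94146, so δ = +70.299°.
cos h₀ = −tan ϕ · tan δ = −tan(+6.2°) × tan(+70.299°) = -0.3034, so h₀ = 1.8790 rad = 107.66°.
Daylight = 2h₀/(2π) × 42.40 h = (1.8790/π) × 42.40 = 25.36 h.

25.36 h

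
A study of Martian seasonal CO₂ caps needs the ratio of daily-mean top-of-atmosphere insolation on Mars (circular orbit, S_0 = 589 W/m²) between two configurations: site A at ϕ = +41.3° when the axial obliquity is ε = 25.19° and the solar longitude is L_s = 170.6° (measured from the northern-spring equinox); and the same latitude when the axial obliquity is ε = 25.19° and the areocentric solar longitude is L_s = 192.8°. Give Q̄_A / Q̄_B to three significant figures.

Q̄_A / Q̄_B ≈ 1.26

— Configuration A (ϕ=+41.3°):
Solar declination: sin δ = sin ε · sin L_s = sin 25.19° × sin 170.6° = 0.06952, so δ = +3.986°.
cos h₀ = −tan(+41.3°) tan(+3.986°) = -0.0612, h₀ = 1.6321 rad.
Bracket: h₀ sin ϕ sin δ + cos ϕ cos δ sin h₀ = 1.6321×0.66000×0.06952 + 0.75126×0.99758×0.99812 = 0.074886 + 0.748033 = 0.822919.
Q̄ = (S_0/π) × [bracket] = (589/π) × 0.822919 = 154.28 W/m².
— Configuration B (ϕ=+41.3°):
sin δ = sin 25.19° × sin 192.8° = -0.09430, so δ = -5.411°.
cos h₀ = −tan(+41.3°) tan(-5.411°) = 0.0832, h₀ = 1.4875 rad.
Bracket: h₀ sin ϕ sin δ + cos ϕ cos δ sin h₀ = 1.4875×0.66000×-0.09430 + 0.75126×0.99554×0.99653 = -0.092579 + 0.745314 = 0.652735.
Q̄ = (S_0/π) × [bracket] = (589/π) × 0.652735 = 122.38 W/m².
Ratio Q̄_A / Q̄_B = 154.28 / 122.38 = 1.261.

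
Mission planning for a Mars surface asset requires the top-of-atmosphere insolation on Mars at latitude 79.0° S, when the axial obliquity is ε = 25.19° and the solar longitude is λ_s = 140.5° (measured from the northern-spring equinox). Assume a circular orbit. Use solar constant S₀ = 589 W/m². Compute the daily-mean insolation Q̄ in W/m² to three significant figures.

Solar declination: sin δ = sin ε · sin λ_s = sin 25.19° × sin 140.5° = 0.27073, so δ = +15.708°.
cos H₀ = −tan(-79.0°) tan(+15.708°) = 1.4468 ≥ 1 ⇒ polar night, H₀ = 0 and Q̄ = 0.

Q̄ ≈ 0.00 W/m²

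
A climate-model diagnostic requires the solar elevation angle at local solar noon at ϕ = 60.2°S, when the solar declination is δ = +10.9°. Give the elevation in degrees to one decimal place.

18.9°

At local noon the hour angle is zero, so the zenith angle equals |ϕ − δ| = |-60.2° − (+10.900°)| = 71.100°.
Elevation = 90° − 71.100° = 18.9°.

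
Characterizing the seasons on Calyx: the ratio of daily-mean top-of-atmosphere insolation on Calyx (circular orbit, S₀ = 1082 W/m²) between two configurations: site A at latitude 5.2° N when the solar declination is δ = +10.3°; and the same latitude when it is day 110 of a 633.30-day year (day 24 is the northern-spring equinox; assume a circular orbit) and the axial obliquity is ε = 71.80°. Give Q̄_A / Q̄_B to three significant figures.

— Configuration A (φ=+5.2°):
cos H₀ = −tan(+5.2°) tan(+10.300°) = -0.0165, H₀ = 1.5873 rad.
Bracket: H₀ sin φ sin δ + cos φ cos δ sin H₀ = 1.5873×0.09063×0.17880 + 0.99588×0.98389×0.99986 = 0.025722 + 0.979699 = 1.005421.
Q̄ = (S₀/π) × [bracket] = (1082/π) × 1.005421 = 346.28 W/m².
— Configuration B (φ=+5.2°):
Solar longitude: λ_s = 360° × (110 − 24)/633.30 = 48.887°.
sin δ = sin 71.80° × sin 48.887° = 0.71572, so δ = +45.702°.
cos H₀ = −tan(+5.2°) tan(+45.702°) = -0.0933, H₀ = 1.6642 rad.
Bracket: H₀ sin φ sin δ + cos φ cos δ sin H₀ = 1.6642×0.09063×0.71572 + 0.99588×0.69839×0.99564 = 0.107950 + 0.692480 = 0.800430.
Q̄ = (S₀/π) × [bracket] = (1082/π) × 0.800430 = 275.68 W/m².
Ratio Q̄_A / Q̄_B = 346.28 / 275.68 = 1.256.

Q̄_A / Q̄_B ≈ 1.26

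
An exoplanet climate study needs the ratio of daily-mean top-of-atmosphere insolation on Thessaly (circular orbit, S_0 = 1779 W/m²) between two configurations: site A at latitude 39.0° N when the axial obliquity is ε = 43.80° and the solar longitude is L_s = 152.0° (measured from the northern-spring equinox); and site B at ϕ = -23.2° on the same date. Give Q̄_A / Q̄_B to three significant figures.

— Configuration A (ϕ=+39.0°):
Solar declination: sin δ = sin ε · sin L_s = sin 43.80° × sin 152.0° = 0.32494, so δ = +18.962°.
cos h₀ = −tan(+39.0°) tan(+18.962°) = -0.2782, h₀ = 1.8527 rad.
Bracket: h₀ sin ϕ sin δ + cos ϕ cos δ sin h₀ = 1.8527×0.62932×0.32494 + 0.77715×0.94573×0.96051 = 0.378861 + 0.705950 = 1.084811.
Q̄ = (S_0/π) × [bracket] = (1779/π) × 1.084811 = 614.30 W/m².
— Configuration B (ϕ=-23.2°):
cos h₀ = −tan(-23.2°) tan(+18.962°) = 0.1473, h₀ = 1.4230 rad.
Bracket: h₀ sin ϕ sin δ + cos ϕ cos δ sin h₀ = 1.4230×-0.39394×0.32494 + 0.91914×0.94573×0.98910 = -0.182154 + 0.859783 = 0.677629.
Q̄ = (S_0/π) × [bracket] = (1779/π) × 0.677629 = 383.72 W/m².
Ratio Q̄_A / Q̄_B = 614.30 / 383.72 = 1.601.

Q̄_A / Q̄_B ≈ 1.60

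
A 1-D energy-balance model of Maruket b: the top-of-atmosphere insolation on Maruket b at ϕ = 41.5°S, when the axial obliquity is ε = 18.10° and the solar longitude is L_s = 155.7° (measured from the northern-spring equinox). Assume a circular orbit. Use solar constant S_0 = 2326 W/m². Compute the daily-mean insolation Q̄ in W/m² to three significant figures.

Solar declination: sin δ = sin ε · sin L_s = sin 18.10° × sin 155.7° = 0.12785, so δ = +7.345°.
cos h₀ = −tan(-41.5°) tan(+7.345°) = 0.1140, h₀ = 1.4565 rad.
Bracket: h₀ sin ϕ sin δ + cos ϕ cos δ sin h₀ = 1.4565×-0.66262×0.12785 + 0.74896×0.99179×0.99348 = -0.123389 + 0.737968 = 0.614579.
Q̄ = (S_0/π) × [bracket] = (2326/π) × 0.614579 = 455.0 W/m².

Q̄ ≈ 455 W/m²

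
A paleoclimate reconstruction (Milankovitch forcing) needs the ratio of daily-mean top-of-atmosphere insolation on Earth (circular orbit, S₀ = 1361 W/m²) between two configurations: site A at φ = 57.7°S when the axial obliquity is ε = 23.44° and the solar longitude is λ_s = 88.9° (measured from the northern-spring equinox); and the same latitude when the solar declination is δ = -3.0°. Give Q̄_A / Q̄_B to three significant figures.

— Configuration A (φ=-57.7°):
Solar declination: sin δ = sin ε · sin λ_s = sin 23.44° × sin 88.9° = 0.39772, so δ = +23.435°.
cos H₀ = −tan(-57.7°) tan(+23.435°) = 0.6857, H₀ = 0.8153 rad.
Bracket: H₀ sin φ sin δ + cos φ cos δ sin H₀ = 0.8153×-0.84526×0.39772 + 0.53435×0.91751×0.72790 = -0.274085 + 0.356869 = 0.082784.
Q̄ = (S₀/π) × [bracket] = (1361/π) × 0.082784 = 35.864 W/m².
— Configuration B (φ=-57.7°):
cos H₀ = −tan(-57.7°) tan(-3.000°) = -0.0829, H₀ = 1.6538 rad.
Bracket: H₀ sin φ sin δ + cos φ cos δ sin H₀ = 1.6538×-0.84526×-0.05234 + 0.53435×0.99863×0.99656 = 0.073166 + 0.531782 = 0.604948.
Q̄ = (S₀/π) × [bracket] = (1361/π) × 0.604948 = 262.08 W/m².
Ratio Q̄_A / Q̄_B = 35.864 / 262.08 = 0.1368.

Q̄_A / Q̄_B ≈ 0.137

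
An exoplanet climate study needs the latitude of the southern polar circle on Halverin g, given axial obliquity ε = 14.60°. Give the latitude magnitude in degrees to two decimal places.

The polar circle is the lowest latitude that experiences at least one full rotation of continuous darkness at the northern-summer solstice; it lies at |ϕ| = 90° − ε = 90° − 14.60° = 75.40°.

75.40°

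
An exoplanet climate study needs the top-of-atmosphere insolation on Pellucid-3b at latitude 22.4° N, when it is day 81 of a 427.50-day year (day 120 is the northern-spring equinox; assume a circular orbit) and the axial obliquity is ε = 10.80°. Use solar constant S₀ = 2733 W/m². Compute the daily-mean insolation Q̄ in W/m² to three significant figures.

Solar longitude: λ_s = 360° × (81 − 120)/427.50 = -32.842°, i.e. -32.842° + 360° = 327.158°.
sin δ = sin 10.80° × sin 327.158° = -0.10162, so δ = -5.833°.
cos H₀ = −tan(+22.4°) tan(-5.833°) = 0.0421, H₀ = 1.5287 rad.
Bracket: H₀ sin φ sin δ + cos φ cos δ sin H₀ = 1.5287×0.38107×-0.10162 + 0.92455×0.99482×0.99911 = -0.059198 + 0.918942 = 0.859744.
Q̄ = (S₀/π) × [bracket] = (2733/π) × 0.859744 = 747.9 W/m².

Q̄ ≈ 748 W/m²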